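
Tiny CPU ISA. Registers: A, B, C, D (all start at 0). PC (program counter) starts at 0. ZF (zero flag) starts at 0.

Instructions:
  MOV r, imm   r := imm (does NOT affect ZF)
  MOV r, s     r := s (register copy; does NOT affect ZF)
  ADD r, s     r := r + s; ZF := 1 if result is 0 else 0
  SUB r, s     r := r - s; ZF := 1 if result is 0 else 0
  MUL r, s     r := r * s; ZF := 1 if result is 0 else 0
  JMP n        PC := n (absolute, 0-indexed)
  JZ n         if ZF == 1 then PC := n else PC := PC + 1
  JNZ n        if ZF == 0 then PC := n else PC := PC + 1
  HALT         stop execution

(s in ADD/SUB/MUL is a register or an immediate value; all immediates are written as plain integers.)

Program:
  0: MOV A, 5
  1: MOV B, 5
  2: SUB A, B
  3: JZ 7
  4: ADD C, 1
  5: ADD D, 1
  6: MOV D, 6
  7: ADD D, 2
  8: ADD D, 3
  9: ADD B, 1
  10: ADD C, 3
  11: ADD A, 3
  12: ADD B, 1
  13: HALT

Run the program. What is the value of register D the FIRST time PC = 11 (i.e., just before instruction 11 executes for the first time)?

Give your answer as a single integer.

Step 1: PC=0 exec 'MOV A, 5'. After: A=5 B=0 C=0 D=0 ZF=0 PC=1
Step 2: PC=1 exec 'MOV B, 5'. After: A=5 B=5 C=0 D=0 ZF=0 PC=2
Step 3: PC=2 exec 'SUB A, B'. After: A=0 B=5 C=0 D=0 ZF=1 PC=3
Step 4: PC=3 exec 'JZ 7'. After: A=0 B=5 C=0 D=0 ZF=1 PC=7
Step 5: PC=7 exec 'ADD D, 2'. After: A=0 B=5 C=0 D=2 ZF=0 PC=8
Step 6: PC=8 exec 'ADD D, 3'. After: A=0 B=5 C=0 D=5 ZF=0 PC=9
Step 7: PC=9 exec 'ADD B, 1'. After: A=0 B=6 C=0 D=5 ZF=0 PC=10
Step 8: PC=10 exec 'ADD C, 3'. After: A=0 B=6 C=3 D=5 ZF=0 PC=11
First time PC=11: D=5

5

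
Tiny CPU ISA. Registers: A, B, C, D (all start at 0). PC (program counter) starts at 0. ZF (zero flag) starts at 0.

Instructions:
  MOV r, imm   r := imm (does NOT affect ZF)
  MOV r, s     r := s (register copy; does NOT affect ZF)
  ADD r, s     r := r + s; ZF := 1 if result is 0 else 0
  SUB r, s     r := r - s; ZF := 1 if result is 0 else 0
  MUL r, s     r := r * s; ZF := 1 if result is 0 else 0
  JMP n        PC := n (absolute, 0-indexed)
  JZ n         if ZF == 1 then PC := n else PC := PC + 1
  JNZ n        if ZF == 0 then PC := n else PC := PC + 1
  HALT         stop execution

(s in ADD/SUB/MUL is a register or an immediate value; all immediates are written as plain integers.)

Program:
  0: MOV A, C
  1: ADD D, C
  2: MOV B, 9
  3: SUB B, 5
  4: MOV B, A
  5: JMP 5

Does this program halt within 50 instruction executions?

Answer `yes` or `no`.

Answer: no

Derivation:
Step 1: PC=0 exec 'MOV A, C'. After: A=0 B=0 C=0 D=0 ZF=0 PC=1
Step 2: PC=1 exec 'ADD D, C'. After: A=0 B=0 C=0 D=0 ZF=1 PC=2
Step 3: PC=2 exec 'MOV B, 9'. After: A=0 B=9 C=0 D=0 ZF=1 PC=3
Step 4: PC=3 exec 'SUB B, 5'. After: A=0 B=4 C=0 D=0 ZF=0 PC=4
Step 5: PC=4 exec 'MOV B, A'. After: A=0 B=0 C=0 D=0 ZF=0 PC=5
Step 6: PC=5 exec 'JMP 5'. After: A=0 B=0 C=0 D=0 ZF=0 PC=5
State after step 6 equals state after step 5: the program is in a cycle of length 1 and will never halt.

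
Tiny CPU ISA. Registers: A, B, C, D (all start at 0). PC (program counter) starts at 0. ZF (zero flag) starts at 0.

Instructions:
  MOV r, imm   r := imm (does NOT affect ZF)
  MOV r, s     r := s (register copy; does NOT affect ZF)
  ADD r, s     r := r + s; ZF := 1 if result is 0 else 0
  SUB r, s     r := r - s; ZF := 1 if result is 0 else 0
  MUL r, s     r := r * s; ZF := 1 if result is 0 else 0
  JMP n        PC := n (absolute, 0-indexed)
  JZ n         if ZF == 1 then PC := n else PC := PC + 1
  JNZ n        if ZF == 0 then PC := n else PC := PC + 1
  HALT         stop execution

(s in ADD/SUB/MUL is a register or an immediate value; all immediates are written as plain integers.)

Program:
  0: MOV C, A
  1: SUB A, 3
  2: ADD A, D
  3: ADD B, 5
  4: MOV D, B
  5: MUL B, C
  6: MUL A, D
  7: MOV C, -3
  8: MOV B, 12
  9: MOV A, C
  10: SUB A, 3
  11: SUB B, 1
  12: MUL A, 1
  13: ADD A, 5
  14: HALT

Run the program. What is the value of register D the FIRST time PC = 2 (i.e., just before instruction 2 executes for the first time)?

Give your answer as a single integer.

Step 1: PC=0 exec 'MOV C, A'. After: A=0 B=0 C=0 D=0 ZF=0 PC=1
Step 2: PC=1 exec 'SUB A, 3'. After: A=-3 B=0 C=0 D=0 ZF=0 PC=2
First time PC=2: D=0

0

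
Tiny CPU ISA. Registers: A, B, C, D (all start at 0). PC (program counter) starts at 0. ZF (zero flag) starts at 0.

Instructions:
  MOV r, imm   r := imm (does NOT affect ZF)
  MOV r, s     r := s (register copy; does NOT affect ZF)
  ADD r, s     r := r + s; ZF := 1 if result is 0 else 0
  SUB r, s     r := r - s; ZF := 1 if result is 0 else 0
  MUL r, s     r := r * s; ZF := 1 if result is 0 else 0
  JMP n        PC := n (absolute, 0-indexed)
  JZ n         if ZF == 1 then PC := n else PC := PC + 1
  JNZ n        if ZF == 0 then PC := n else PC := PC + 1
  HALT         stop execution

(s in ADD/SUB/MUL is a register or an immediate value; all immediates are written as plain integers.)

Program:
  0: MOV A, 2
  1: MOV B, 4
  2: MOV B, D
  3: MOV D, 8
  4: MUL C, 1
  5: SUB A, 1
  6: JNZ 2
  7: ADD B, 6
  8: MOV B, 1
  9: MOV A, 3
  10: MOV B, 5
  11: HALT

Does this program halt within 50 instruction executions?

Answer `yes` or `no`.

Step 1: PC=0 exec 'MOV A, 2'. After: A=2 B=0 C=0 D=0 ZF=0 PC=1
Step 2: PC=1 exec 'MOV B, 4'. After: A=2 B=4 C=0 D=0 ZF=0 PC=2
Step 3: PC=2 exec 'MOV B, D'. After: A=2 B=0 C=0 D=0 ZF=0 PC=3
Step 4: PC=3 exec 'MOV D, 8'. After: A=2 B=0 C=0 D=8 ZF=0 PC=4
Step 5: PC=4 exec 'MUL C, 1'. After: A=2 B=0 C=0 D=8 ZF=1 PC=5
Step 6: PC=5 exec 'SUB A, 1'. After: A=1 B=0 C=0 D=8 ZF=0 PC=6
Step 7: PC=6 exec 'JNZ 2'. After: A=1 B=0 C=0 D=8 ZF=0 PC=2
Step 8: PC=2 exec 'MOV B, D'. After: A=1 B=8 C=0 D=8 ZF=0 PC=3
Step 9: PC=3 exec 'MOV D, 8'. After: A=1 B=8 C=0 D=8 ZF=0 PC=4
Step 10: PC=4 exec 'MUL C, 1'. After: A=1 B=8 C=0 D=8 ZF=1 PC=5
Step 11: PC=5 exec 'SUB A, 1'. After: A=0 B=8 C=0 D=8 ZF=1 PC=6
Step 12: PC=6 exec 'JNZ 2'. After: A=0 B=8 C=0 D=8 ZF=1 PC=7
Step 13: PC=7 exec 'ADD B, 6'. After: A=0 B=14 C=0 D=8 ZF=0 PC=8
Step 14: PC=8 exec 'MOV B, 1'. After: A=0 B=1 C=0 D=8 ZF=0 PC=9
Step 15: PC=9 exec 'MOV A, 3'. After: A=3 B=1 C=0 D=8 ZF=0 PC=10
Step 16: PC=10 exec 'MOV B, 5'. After: A=3 B=5 C=0 D=8 ZF=0 PC=11
Step 17: PC=11 exec 'HALT'. After: A=3 B=5 C=0 D=8 ZF=0 PC=11 HALTED

Answer: yes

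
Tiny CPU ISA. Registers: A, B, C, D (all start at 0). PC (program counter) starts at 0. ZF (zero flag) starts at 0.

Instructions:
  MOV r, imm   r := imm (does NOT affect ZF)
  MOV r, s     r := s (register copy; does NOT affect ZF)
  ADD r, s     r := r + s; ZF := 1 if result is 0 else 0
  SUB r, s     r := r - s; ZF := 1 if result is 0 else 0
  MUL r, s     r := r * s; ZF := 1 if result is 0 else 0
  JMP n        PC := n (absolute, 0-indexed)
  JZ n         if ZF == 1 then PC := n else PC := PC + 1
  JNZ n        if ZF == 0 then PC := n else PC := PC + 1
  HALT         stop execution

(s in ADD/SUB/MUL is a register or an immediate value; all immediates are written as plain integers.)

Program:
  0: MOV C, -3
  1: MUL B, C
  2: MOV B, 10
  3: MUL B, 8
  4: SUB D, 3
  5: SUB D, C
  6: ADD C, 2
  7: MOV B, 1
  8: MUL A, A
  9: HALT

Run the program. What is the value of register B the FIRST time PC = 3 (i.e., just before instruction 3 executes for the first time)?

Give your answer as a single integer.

Step 1: PC=0 exec 'MOV C, -3'. After: A=0 B=0 C=-3 D=0 ZF=0 PC=1
Step 2: PC=1 exec 'MUL B, C'. After: A=0 B=0 C=-3 D=0 ZF=1 PC=2
Step 3: PC=2 exec 'MOV B, 10'. After: A=0 B=10 C=-3 D=0 ZF=1 PC=3
First time PC=3: B=10

10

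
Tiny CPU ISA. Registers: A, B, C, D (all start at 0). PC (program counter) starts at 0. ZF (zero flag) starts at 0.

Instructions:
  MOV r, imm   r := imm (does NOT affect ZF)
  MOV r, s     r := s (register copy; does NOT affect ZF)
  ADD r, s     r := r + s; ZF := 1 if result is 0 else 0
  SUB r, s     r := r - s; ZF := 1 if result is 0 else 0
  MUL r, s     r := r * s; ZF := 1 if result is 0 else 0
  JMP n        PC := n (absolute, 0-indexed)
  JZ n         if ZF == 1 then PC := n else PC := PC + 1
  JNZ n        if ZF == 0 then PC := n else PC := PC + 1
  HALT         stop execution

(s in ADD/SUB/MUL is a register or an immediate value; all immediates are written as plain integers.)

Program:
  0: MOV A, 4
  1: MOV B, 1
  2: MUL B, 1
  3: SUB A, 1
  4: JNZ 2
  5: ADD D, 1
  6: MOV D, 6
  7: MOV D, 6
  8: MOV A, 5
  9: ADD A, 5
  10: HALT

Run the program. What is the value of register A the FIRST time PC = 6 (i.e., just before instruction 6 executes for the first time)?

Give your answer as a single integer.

Step 1: PC=0 exec 'MOV A, 4'. After: A=4 B=0 C=0 D=0 ZF=0 PC=1
Step 2: PC=1 exec 'MOV B, 1'. After: A=4 B=1 C=0 D=0 ZF=0 PC=2
Step 3: PC=2 exec 'MUL B, 1'. After: A=4 B=1 C=0 D=0 ZF=0 PC=3
Step 4: PC=3 exec 'SUB A, 1'. After: A=3 B=1 C=0 D=0 ZF=0 PC=4
Step 5: PC=4 exec 'JNZ 2'. After: A=3 B=1 C=0 D=0 ZF=0 PC=2
Step 6: PC=2 exec 'MUL B, 1'. After: A=3 B=1 C=0 D=0 ZF=0 PC=3
Step 7: PC=3 exec 'SUB A, 1'. After: A=2 B=1 C=0 D=0 ZF=0 PC=4
Step 8: PC=4 exec 'JNZ 2'. After: A=2 B=1 C=0 D=0 ZF=0 PC=2
Step 9: PC=2 exec 'MUL B, 1'. After: A=2 B=1 C=0 D=0 ZF=0 PC=3
Step 10: PC=3 exec 'SUB A, 1'. After: A=1 B=1 C=0 D=0 ZF=0 PC=4
Step 11: PC=4 exec 'JNZ 2'. After: A=1 B=1 C=0 D=0 ZF=0 PC=2
Step 12: PC=2 exec 'MUL B, 1'. After: A=1 B=1 C=0 D=0 ZF=0 PC=3
Step 13: PC=3 exec 'SUB A, 1'. After: A=0 B=1 C=0 D=0 ZF=1 PC=4
Step 14: PC=4 exec 'JNZ 2'. After: A=0 B=1 C=0 D=0 ZF=1 PC=5
Step 15: PC=5 exec 'ADD D, 1'. After: A=0 B=1 C=0 D=1 ZF=0 PC=6
First time PC=6: A=0

0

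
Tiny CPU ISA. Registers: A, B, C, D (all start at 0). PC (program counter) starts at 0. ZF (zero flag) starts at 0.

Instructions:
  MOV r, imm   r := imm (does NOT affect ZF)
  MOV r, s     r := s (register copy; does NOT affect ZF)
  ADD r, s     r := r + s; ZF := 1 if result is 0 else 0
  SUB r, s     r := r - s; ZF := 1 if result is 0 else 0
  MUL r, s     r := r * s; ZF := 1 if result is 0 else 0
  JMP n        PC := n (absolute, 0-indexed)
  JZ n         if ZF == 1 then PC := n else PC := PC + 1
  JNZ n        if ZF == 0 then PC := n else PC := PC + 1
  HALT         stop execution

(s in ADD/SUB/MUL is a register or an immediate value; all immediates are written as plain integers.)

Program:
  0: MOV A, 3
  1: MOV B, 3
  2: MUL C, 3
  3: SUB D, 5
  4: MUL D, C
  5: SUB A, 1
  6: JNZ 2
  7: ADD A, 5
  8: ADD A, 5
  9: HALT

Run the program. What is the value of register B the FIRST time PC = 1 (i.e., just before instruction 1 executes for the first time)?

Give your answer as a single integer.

Step 1: PC=0 exec 'MOV A, 3'. After: A=3 B=0 C=0 D=0 ZF=0 PC=1
First time PC=1: B=0

0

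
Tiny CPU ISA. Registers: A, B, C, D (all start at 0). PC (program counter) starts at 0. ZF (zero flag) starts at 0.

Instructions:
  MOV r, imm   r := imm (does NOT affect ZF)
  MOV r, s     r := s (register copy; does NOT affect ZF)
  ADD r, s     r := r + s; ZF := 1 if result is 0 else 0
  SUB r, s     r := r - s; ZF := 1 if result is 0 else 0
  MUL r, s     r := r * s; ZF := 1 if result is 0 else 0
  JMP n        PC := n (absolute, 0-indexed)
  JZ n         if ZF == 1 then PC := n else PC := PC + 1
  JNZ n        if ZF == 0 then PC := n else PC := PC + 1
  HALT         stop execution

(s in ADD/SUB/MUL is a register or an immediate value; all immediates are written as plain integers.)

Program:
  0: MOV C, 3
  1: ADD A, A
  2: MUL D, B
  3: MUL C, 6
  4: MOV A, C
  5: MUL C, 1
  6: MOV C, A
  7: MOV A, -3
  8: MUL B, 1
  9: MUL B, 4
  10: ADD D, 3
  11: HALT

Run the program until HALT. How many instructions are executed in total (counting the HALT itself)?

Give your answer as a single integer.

Step 1: PC=0 exec 'MOV C, 3'. After: A=0 B=0 C=3 D=0 ZF=0 PC=1
Step 2: PC=1 exec 'ADD A, A'. After: A=0 B=0 C=3 D=0 ZF=1 PC=2
Step 3: PC=2 exec 'MUL D, B'. After: A=0 B=0 C=3 D=0 ZF=1 PC=3
Step 4: PC=3 exec 'MUL C, 6'. After: A=0 B=0 C=18 D=0 ZF=0 PC=4
Step 5: PC=4 exec 'MOV A, C'. After: A=18 B=0 C=18 D=0 ZF=0 PC=5
Step 6: PC=5 exec 'MUL C, 1'. After: A=18 B=0 C=18 D=0 ZF=0 PC=6
Step 7: PC=6 exec 'MOV C, A'. After: A=18 B=0 C=18 D=0 ZF=0 PC=7
Step 8: PC=7 exec 'MOV A, -3'. After: A=-3 B=0 C=18 D=0 ZF=0 PC=8
Step 9: PC=8 exec 'MUL B, 1'. After: A=-3 B=0 C=18 D=0 ZF=1 PC=9
Step 10: PC=9 exec 'MUL B, 4'. After: A=-3 B=0 C=18 D=0 ZF=1 PC=10
Step 11: PC=10 exec 'ADD D, 3'. After: A=-3 B=0 C=18 D=3 ZF=0 PC=11
Step 12: PC=11 exec 'HALT'. After: A=-3 B=0 C=18 D=3 ZF=0 PC=11 HALTED
Total instructions executed: 12

Answer: 12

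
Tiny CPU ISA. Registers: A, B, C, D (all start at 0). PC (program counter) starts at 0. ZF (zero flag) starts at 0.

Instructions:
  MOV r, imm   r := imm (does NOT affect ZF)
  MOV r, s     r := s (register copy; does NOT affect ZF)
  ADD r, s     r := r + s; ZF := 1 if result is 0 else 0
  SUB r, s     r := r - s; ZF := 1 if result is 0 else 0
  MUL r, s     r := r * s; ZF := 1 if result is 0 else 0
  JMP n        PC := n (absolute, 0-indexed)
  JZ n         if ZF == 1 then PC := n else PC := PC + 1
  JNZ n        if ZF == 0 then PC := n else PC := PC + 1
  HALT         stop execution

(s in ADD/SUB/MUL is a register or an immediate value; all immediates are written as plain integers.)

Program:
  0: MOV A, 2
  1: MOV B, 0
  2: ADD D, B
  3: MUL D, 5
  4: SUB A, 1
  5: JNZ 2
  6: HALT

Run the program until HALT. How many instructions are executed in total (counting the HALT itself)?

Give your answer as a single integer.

Answer: 11

Derivation:
Step 1: PC=0 exec 'MOV A, 2'. After: A=2 B=0 C=0 D=0 ZF=0 PC=1
Step 2: PC=1 exec 'MOV B, 0'. After: A=2 B=0 C=0 D=0 ZF=0 PC=2
Step 3: PC=2 exec 'ADD D, B'. After: A=2 B=0 C=0 D=0 ZF=1 PC=3
Step 4: PC=3 exec 'MUL D, 5'. After: A=2 B=0 C=0 D=0 ZF=1 PC=4
Step 5: PC=4 exec 'SUB A, 1'. After: A=1 B=0 C=0 D=0 ZF=0 PC=5
Step 6: PC=5 exec 'JNZ 2'. After: A=1 B=0 C=0 D=0 ZF=0 PC=2
Step 7: PC=2 exec 'ADD D, B'. After: A=1 B=0 C=0 D=0 ZF=1 PC=3
Step 8: PC=3 exec 'MUL D, 5'. After: A=1 B=0 C=0 D=0 ZF=1 PC=4
Step 9: PC=4 exec 'SUB A, 1'. After: A=0 B=0 C=0 D=0 ZF=1 PC=5
Step 10: PC=5 exec 'JNZ 2'. After: A=0 B=0 C=0 D=0 ZF=1 PC=6
Step 11: PC=6 exec 'HALT'. After: A=0 B=0 C=0 D=0 ZF=1 PC=6 HALTED
Total instructions executed: 11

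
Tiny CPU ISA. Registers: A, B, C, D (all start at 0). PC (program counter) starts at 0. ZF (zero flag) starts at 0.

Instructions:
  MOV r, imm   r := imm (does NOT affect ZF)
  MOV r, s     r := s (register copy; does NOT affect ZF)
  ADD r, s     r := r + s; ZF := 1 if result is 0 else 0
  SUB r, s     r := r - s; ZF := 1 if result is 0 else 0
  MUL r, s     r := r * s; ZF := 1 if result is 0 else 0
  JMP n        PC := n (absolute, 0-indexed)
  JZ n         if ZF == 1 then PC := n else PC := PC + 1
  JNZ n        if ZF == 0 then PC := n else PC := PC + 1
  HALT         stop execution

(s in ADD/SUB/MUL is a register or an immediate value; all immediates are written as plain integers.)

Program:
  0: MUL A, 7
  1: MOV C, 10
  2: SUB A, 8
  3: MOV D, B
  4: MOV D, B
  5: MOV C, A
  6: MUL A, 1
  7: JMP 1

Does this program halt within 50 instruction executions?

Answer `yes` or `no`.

Answer: no

Derivation:
Step 1: PC=0 exec 'MUL A, 7'. After: A=0 B=0 C=0 D=0 ZF=1 PC=1
Step 2: PC=1 exec 'MOV C, 10'. After: A=0 B=0 C=10 D=0 ZF=1 PC=2
Step 3: PC=2 exec 'SUB A, 8'. After: A=-8 B=0 C=10 D=0 ZF=0 PC=3
Step 4: PC=3 exec 'MOV D, B'. After: A=-8 B=0 C=10 D=0 ZF=0 PC=4
Step 5: PC=4 exec 'MOV D, B'. After: A=-8 B=0 C=10 D=0 ZF=0 PC=5
Step 6: PC=5 exec 'MOV C, A'. After: A=-8 B=0 C=-8 D=0 ZF=0 PC=6
Step 7: PC=6 exec 'MUL A, 1'. After: A=-8 B=0 C=-8 D=0 ZF=0 PC=7
Step 8: PC=7 exec 'JMP 1'. After: A=-8 B=0 C=-8 D=0 ZF=0 PC=1
Step 9: PC=1 exec 'MOV C, 10'. After: A=-8 B=0 C=10 D=0 ZF=0 PC=2
Step 10: PC=2 exec 'SUB A, 8'. After: A=-16 B=0 C=10 D=0 ZF=0 PC=3
Step 11: PC=3 exec 'MOV D, B'. After: A=-16 B=0 C=10 D=0 ZF=0 PC=4
Step 12: PC=4 exec 'MOV D, B'. After: A=-16 B=0 C=10 D=0 ZF=0 PC=5
Step 13: PC=5 exec 'MOV C, A'. After: A=-16 B=0 C=-16 D=0 ZF=0 PC=6
Step 14: PC=6 exec 'MUL A, 1'. After: A=-16 B=0 C=-16 D=0 ZF=0 PC=7
Step 15: PC=7 exec 'JMP 1'. After: A=-16 B=0 C=-16 D=0 ZF=0 PC=1
After 50 steps: not halted. PC revisits the same instructions with no path to HALT; will never halt.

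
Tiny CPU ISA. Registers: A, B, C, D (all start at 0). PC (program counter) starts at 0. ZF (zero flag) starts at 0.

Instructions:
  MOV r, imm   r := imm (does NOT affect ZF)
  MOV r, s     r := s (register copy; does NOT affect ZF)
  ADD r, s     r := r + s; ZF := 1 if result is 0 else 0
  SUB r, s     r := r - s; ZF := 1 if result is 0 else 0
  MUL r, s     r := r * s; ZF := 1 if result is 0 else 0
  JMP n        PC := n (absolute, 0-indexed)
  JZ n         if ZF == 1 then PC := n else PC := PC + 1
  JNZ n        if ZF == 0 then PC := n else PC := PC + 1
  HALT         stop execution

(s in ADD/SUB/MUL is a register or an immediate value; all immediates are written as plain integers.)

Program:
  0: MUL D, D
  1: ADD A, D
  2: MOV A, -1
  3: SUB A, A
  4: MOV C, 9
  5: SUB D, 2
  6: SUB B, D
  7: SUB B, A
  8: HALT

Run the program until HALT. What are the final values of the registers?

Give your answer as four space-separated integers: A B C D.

Answer: 0 2 9 -2

Derivation:
Step 1: PC=0 exec 'MUL D, D'. After: A=0 B=0 C=0 D=0 ZF=1 PC=1
Step 2: PC=1 exec 'ADD A, D'. After: A=0 B=0 C=0 D=0 ZF=1 PC=2
Step 3: PC=2 exec 'MOV A, -1'. After: A=-1 B=0 C=0 D=0 ZF=1 PC=3
Step 4: PC=3 exec 'SUB A, A'. After: A=0 B=0 C=0 D=0 ZF=1 PC=4
Step 5: PC=4 exec 'MOV C, 9'. After: A=0 B=0 C=9 D=0 ZF=1 PC=5
Step 6: PC=5 exec 'SUB D, 2'. After: A=0 B=0 C=9 D=-2 ZF=0 PC=6
Step 7: PC=6 exec 'SUB B, D'. After: A=0 B=2 C=9 D=-2 ZF=0 PC=7
Step 8: PC=7 exec 'SUB B, A'. After: A=0 B=2 C=9 D=-2 ZF=0 PC=8
Step 9: PC=8 exec 'HALT'. After: A=0 B=2 C=9 D=-2 ZF=0 PC=8 HALTED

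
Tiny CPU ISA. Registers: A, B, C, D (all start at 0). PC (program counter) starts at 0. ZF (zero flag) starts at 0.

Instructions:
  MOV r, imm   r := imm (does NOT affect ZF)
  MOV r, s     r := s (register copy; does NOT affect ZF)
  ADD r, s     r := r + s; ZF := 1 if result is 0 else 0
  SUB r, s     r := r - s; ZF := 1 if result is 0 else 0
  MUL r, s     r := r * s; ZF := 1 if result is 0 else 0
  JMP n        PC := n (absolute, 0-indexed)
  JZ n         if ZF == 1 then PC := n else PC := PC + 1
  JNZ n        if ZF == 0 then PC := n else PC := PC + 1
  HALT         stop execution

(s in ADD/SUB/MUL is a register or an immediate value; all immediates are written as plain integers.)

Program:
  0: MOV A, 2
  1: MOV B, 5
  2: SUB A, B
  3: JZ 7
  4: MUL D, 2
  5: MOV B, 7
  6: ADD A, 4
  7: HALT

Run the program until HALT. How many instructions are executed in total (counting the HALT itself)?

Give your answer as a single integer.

Answer: 8

Derivation:
Step 1: PC=0 exec 'MOV A, 2'. After: A=2 B=0 C=0 D=0 ZF=0 PC=1
Step 2: PC=1 exec 'MOV B, 5'. After: A=2 B=5 C=0 D=0 ZF=0 PC=2
Step 3: PC=2 exec 'SUB A, B'. After: A=-3 B=5 C=0 D=0 ZF=0 PC=3
Step 4: PC=3 exec 'JZ 7'. After: A=-3 B=5 C=0 D=0 ZF=0 PC=4
Step 5: PC=4 exec 'MUL D, 2'. After: A=-3 B=5 C=0 D=0 ZF=1 PC=5
Step 6: PC=5 exec 'MOV B, 7'. After: A=-3 B=7 C=0 D=0 ZF=1 PC=6
Step 7: PC=6 exec 'ADD A, 4'. After: A=1 B=7 C=0 D=0 ZF=0 PC=7
Step 8: PC=7 exec 'HALT'. After: A=1 B=7 C=0 D=0 ZF=0 PC=7 HALTED
Total instructions executed: 8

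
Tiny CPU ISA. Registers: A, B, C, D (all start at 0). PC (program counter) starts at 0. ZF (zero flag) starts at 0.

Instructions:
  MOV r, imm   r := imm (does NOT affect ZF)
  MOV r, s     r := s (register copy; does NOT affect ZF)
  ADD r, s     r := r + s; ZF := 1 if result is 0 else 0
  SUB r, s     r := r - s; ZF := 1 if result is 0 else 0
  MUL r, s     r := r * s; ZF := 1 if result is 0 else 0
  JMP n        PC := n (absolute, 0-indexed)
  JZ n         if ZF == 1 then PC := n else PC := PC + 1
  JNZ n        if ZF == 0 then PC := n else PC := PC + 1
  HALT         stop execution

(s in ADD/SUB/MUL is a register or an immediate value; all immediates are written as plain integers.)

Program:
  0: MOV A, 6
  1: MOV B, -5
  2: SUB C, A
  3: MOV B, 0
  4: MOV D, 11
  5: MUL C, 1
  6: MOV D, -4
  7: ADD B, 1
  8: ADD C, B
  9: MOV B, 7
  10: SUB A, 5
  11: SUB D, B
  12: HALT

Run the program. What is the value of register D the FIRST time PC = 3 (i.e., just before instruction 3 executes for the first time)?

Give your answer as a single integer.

Step 1: PC=0 exec 'MOV A, 6'. After: A=6 B=0 C=0 D=0 ZF=0 PC=1
Step 2: PC=1 exec 'MOV B, -5'. After: A=6 B=-5 C=0 D=0 ZF=0 PC=2
Step 3: PC=2 exec 'SUB C, A'. After: A=6 B=-5 C=-6 D=0 ZF=0 PC=3
First time PC=3: D=0

0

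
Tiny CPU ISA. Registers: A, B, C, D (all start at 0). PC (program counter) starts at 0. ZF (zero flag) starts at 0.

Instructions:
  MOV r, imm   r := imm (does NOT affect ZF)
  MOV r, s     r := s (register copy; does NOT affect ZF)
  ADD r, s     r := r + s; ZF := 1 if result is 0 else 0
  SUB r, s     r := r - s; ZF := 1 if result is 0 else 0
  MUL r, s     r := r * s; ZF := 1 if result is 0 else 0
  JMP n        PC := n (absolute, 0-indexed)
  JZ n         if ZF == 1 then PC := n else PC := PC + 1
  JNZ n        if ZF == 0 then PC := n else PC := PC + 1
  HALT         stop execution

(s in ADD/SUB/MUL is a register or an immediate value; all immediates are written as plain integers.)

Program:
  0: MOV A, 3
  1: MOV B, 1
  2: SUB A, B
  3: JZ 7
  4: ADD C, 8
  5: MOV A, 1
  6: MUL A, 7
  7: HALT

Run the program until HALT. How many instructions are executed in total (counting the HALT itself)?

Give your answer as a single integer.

Answer: 8

Derivation:
Step 1: PC=0 exec 'MOV A, 3'. After: A=3 B=0 C=0 D=0 ZF=0 PC=1
Step 2: PC=1 exec 'MOV B, 1'. After: A=3 B=1 C=0 D=0 ZF=0 PC=2
Step 3: PC=2 exec 'SUB A, B'. After: A=2 B=1 C=0 D=0 ZF=0 PC=3
Step 4: PC=3 exec 'JZ 7'. After: A=2 B=1 C=0 D=0 ZF=0 PC=4
Step 5: PC=4 exec 'ADD C, 8'. After: A=2 B=1 C=8 D=0 ZF=0 PC=5
Step 6: PC=5 exec 'MOV A, 1'. After: A=1 B=1 C=8 D=0 ZF=0 PC=6
Step 7: PC=6 exec 'MUL A, 7'. After: A=7 B=1 C=8 D=0 ZF=0 PC=7
Step 8: PC=7 exec 'HALT'. After: A=7 B=1 C=8 D=0 ZF=0 PC=7 HALTED
Total instructions executed: 8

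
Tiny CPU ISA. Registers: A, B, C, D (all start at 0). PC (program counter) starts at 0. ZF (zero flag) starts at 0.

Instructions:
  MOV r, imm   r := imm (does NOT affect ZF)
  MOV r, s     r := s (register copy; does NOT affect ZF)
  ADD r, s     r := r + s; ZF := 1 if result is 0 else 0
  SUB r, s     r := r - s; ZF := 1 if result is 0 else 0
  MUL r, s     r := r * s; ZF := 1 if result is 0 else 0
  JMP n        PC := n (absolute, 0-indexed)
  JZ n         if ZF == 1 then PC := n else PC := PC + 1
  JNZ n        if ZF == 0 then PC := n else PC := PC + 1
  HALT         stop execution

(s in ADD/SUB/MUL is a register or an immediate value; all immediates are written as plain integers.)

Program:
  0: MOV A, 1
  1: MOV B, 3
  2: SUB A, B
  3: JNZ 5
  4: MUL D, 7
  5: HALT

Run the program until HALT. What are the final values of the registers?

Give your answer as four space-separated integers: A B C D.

Answer: -2 3 0 0

Derivation:
Step 1: PC=0 exec 'MOV A, 1'. After: A=1 B=0 C=0 D=0 ZF=0 PC=1
Step 2: PC=1 exec 'MOV B, 3'. After: A=1 B=3 C=0 D=0 ZF=0 PC=2
Step 3: PC=2 exec 'SUB A, B'. After: A=-2 B=3 C=0 D=0 ZF=0 PC=3
Step 4: PC=3 exec 'JNZ 5'. After: A=-2 B=3 C=0 D=0 ZF=0 PC=5
Step 5: PC=5 exec 'HALT'. After: A=-2 B=3 C=0 D=0 ZF=0 PC=5 HALTED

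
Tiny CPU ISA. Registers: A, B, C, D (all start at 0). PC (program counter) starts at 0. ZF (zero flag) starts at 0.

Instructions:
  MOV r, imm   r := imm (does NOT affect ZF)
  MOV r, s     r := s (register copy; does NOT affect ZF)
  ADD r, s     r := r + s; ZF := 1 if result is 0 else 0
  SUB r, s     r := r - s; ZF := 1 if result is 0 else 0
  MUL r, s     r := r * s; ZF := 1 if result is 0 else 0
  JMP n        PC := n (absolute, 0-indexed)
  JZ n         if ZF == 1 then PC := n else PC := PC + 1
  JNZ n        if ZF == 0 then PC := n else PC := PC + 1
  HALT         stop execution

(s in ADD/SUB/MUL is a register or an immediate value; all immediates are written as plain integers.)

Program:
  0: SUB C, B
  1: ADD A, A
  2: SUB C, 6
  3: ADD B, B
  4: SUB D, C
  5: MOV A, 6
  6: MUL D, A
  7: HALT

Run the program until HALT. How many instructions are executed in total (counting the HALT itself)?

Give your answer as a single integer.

Answer: 8

Derivation:
Step 1: PC=0 exec 'SUB C, B'. After: A=0 B=0 C=0 D=0 ZF=1 PC=1
Step 2: PC=1 exec 'ADD A, A'. After: A=0 B=0 C=0 D=0 ZF=1 PC=2
Step 3: PC=2 exec 'SUB C, 6'. After: A=0 B=0 C=-6 D=0 ZF=0 PC=3
Step 4: PC=3 exec 'ADD B, B'. After: A=0 B=0 C=-6 D=0 ZF=1 PC=4
Step 5: PC=4 exec 'SUB D, C'. After: A=0 B=0 C=-6 D=6 ZF=0 PC=5
Step 6: PC=5 exec 'MOV A, 6'. After: A=6 B=0 C=-6 D=6 ZF=0 PC=6
Step 7: PC=6 exec 'MUL D, A'. After: A=6 B=0 C=-6 D=36 ZF=0 PC=7
Step 8: PC=7 exec 'HALT'. After: A=6 B=0 C=-6 D=36 ZF=0 PC=7 HALTED
Total instructions executed: 8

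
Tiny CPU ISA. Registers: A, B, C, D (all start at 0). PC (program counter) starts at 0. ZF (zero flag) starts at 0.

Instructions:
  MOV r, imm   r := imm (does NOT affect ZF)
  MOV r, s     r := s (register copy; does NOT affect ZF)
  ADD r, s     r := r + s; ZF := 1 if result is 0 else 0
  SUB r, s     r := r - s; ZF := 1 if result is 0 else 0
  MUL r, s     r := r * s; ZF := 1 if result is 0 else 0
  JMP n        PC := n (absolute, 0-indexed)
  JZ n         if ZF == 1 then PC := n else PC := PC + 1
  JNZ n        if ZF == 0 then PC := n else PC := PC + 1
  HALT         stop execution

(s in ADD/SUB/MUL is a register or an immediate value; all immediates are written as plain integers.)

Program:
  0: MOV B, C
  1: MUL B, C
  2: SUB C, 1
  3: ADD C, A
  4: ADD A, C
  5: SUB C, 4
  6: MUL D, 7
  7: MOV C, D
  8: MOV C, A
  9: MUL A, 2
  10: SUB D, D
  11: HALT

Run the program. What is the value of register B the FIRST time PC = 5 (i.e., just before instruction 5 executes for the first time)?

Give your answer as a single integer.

Step 1: PC=0 exec 'MOV B, C'. After: A=0 B=0 C=0 D=0 ZF=0 PC=1
Step 2: PC=1 exec 'MUL B, C'. After: A=0 B=0 C=0 D=0 ZF=1 PC=2
Step 3: PC=2 exec 'SUB C, 1'. After: A=0 B=0 C=-1 D=0 ZF=0 PC=3
Step 4: PC=3 exec 'ADD C, A'. After: A=0 B=0 C=-1 D=0 ZF=0 PC=4
Step 5: PC=4 exec 'ADD A, C'. After: A=-1 B=0 C=-1 D=0 ZF=0 PC=5
First time PC=5: B=0

0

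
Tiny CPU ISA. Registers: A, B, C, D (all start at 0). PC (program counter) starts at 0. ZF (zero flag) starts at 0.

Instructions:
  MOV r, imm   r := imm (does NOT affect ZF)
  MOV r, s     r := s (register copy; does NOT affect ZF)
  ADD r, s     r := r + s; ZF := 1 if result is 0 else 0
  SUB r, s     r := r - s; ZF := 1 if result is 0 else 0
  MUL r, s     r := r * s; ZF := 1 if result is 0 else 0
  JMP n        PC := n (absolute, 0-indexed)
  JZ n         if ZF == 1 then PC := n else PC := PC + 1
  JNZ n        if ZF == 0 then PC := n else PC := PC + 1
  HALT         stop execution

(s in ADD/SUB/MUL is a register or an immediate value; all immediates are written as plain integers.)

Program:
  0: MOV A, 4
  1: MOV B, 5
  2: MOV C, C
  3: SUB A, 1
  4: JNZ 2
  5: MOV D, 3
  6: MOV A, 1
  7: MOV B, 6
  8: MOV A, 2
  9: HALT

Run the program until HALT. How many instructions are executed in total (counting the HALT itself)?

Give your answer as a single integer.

Answer: 19

Derivation:
Step 1: PC=0 exec 'MOV A, 4'. After: A=4 B=0 C=0 D=0 ZF=0 PC=1
Step 2: PC=1 exec 'MOV B, 5'. After: A=4 B=5 C=0 D=0 ZF=0 PC=2
Step 3: PC=2 exec 'MOV C, C'. After: A=4 B=5 C=0 D=0 ZF=0 PC=3
Step 4: PC=3 exec 'SUB A, 1'. After: A=3 B=5 C=0 D=0 ZF=0 PC=4
Step 5: PC=4 exec 'JNZ 2'. After: A=3 B=5 C=0 D=0 ZF=0 PC=2
Step 6: PC=2 exec 'MOV C, C'. After: A=3 B=5 C=0 D=0 ZF=0 PC=3
Step 7: PC=3 exec 'SUB A, 1'. After: A=2 B=5 C=0 D=0 ZF=0 PC=4
Step 8: PC=4 exec 'JNZ 2'. After: A=2 B=5 C=0 D=0 ZF=0 PC=2
Step 9: PC=2 exec 'MOV C, C'. After: A=2 B=5 C=0 D=0 ZF=0 PC=3
Step 10: PC=3 exec 'SUB A, 1'. After: A=1 B=5 C=0 D=0 ZF=0 PC=4
Step 11: PC=4 exec 'JNZ 2'. After: A=1 B=5 C=0 D=0 ZF=0 PC=2
Step 12: PC=2 exec 'MOV C, C'. After: A=1 B=5 C=0 D=0 ZF=0 PC=3
Step 13: PC=3 exec 'SUB A, 1'. After: A=0 B=5 C=0 D=0 ZF=1 PC=4
Step 14: PC=4 exec 'JNZ 2'. After: A=0 B=5 C=0 D=0 ZF=1 PC=5
Step 15: PC=5 exec 'MOV D, 3'. After: A=0 B=5 C=0 D=3 ZF=1 PC=6
Step 16: PC=6 exec 'MOV A, 1'. After: A=1 B=5 C=0 D=3 ZF=1 PC=7
Step 17: PC=7 exec 'MOV B, 6'. After: A=1 B=6 C=0 D=3 ZF=1 PC=8
Step 18: PC=8 exec 'MOV A, 2'. After: A=2 B=6 C=0 D=3 ZF=1 PC=9
Step 19: PC=9 exec 'HALT'. After: A=2 B=6 C=0 D=3 ZF=1 PC=9 HALTED
Total instructions executed: 19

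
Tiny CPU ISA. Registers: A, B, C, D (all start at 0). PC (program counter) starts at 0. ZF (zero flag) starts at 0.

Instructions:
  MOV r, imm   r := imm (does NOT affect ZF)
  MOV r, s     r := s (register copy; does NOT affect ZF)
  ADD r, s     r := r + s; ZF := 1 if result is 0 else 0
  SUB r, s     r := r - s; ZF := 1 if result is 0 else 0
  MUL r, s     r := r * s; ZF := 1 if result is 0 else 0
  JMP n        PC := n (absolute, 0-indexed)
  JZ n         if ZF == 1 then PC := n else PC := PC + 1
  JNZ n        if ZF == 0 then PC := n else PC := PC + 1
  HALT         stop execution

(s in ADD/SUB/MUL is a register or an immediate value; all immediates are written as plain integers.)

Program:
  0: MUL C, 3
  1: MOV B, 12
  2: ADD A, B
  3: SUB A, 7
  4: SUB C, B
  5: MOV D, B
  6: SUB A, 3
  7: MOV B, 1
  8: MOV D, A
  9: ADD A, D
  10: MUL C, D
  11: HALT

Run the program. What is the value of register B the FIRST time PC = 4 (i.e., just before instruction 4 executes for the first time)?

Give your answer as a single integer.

Step 1: PC=0 exec 'MUL C, 3'. After: A=0 B=0 C=0 D=0 ZF=1 PC=1
Step 2: PC=1 exec 'MOV B, 12'. After: A=0 B=12 C=0 D=0 ZF=1 PC=2
Step 3: PC=2 exec 'ADD A, B'. After: A=12 B=12 C=0 D=0 ZF=0 PC=3
Step 4: PC=3 exec 'SUB A, 7'. After: A=5 B=12 C=0 D=0 ZF=0 PC=4
First time PC=4: B=12

12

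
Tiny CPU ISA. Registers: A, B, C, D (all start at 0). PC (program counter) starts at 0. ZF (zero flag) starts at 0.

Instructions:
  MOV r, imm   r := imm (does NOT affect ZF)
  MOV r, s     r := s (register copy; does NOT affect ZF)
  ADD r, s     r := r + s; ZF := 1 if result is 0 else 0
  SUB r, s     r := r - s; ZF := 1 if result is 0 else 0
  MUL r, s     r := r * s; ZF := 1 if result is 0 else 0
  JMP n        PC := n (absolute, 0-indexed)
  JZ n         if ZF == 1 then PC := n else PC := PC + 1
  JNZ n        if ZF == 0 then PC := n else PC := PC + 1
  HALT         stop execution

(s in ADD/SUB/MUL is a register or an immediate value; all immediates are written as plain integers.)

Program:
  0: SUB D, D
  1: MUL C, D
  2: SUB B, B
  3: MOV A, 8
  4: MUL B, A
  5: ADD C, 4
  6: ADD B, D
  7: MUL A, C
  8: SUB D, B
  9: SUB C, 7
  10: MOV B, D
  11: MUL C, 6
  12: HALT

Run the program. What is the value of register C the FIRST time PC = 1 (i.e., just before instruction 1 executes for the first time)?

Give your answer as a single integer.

Step 1: PC=0 exec 'SUB D, D'. After: A=0 B=0 C=0 D=0 ZF=1 PC=1
First time PC=1: C=0

0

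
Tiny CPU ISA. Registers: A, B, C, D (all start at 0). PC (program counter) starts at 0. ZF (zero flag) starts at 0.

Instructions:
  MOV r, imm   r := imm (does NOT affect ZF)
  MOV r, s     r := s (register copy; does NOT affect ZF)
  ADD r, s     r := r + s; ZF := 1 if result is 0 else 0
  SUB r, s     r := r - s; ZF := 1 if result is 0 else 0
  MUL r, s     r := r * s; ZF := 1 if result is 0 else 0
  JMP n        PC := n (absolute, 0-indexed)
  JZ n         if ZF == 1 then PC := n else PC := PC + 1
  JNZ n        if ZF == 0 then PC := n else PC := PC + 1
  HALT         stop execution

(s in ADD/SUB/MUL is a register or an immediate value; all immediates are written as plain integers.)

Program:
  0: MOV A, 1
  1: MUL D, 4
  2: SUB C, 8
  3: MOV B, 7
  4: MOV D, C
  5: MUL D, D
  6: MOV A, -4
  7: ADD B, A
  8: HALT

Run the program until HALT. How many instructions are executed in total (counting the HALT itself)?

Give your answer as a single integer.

Answer: 9

Derivation:
Step 1: PC=0 exec 'MOV A, 1'. After: A=1 B=0 C=0 D=0 ZF=0 PC=1
Step 2: PC=1 exec 'MUL D, 4'. After: A=1 B=0 C=0 D=0 ZF=1 PC=2
Step 3: PC=2 exec 'SUB C, 8'. After: A=1 B=0 C=-8 D=0 ZF=0 PC=3
Step 4: PC=3 exec 'MOV B, 7'. After: A=1 B=7 C=-8 D=0 ZF=0 PC=4
Step 5: PC=4 exec 'MOV D, C'. After: A=1 B=7 C=-8 D=-8 ZF=0 PC=5
Step 6: PC=5 exec 'MUL D, D'. After: A=1 B=7 C=-8 D=64 ZF=0 PC=6
Step 7: PC=6 exec 'MOV A, -4'. After: A=-4 B=7 C=-8 D=64 ZF=0 PC=7
Step 8: PC=7 exec 'ADD B, A'. After: A=-4 B=3 C=-8 D=64 ZF=0 PC=8
Step 9: PC=8 exec 'HALT'. After: A=-4 B=3 C=-8 D=64 ZF=0 PC=8 HALTED
Total instructions executed: 9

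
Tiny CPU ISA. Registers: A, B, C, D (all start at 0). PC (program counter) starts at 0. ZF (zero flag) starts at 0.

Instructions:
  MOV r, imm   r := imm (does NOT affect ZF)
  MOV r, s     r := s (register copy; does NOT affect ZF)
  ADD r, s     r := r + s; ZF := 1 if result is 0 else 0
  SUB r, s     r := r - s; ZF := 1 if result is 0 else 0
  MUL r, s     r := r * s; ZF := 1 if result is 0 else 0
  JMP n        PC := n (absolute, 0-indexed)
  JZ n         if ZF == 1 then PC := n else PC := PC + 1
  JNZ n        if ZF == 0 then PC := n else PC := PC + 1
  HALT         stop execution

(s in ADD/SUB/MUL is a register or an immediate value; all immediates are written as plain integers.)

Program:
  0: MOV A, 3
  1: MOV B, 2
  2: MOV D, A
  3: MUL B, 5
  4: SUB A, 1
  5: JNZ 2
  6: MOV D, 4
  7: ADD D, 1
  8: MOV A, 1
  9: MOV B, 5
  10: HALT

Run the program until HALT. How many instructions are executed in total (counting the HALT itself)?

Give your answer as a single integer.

Step 1: PC=0 exec 'MOV A, 3'. After: A=3 B=0 C=0 D=0 ZF=0 PC=1
Step 2: PC=1 exec 'MOV B, 2'. After: A=3 B=2 C=0 D=0 ZF=0 PC=2
Step 3: PC=2 exec 'MOV D, A'. After: A=3 B=2 C=0 D=3 ZF=0 PC=3
Step 4: PC=3 exec 'MUL B, 5'. After: A=3 B=10 C=0 D=3 ZF=0 PC=4
Step 5: PC=4 exec 'SUB A, 1'. After: A=2 B=10 C=0 D=3 ZF=0 PC=5
Step 6: PC=5 exec 'JNZ 2'. After: A=2 B=10 C=0 D=3 ZF=0 PC=2
Step 7: PC=2 exec 'MOV D, A'. After: A=2 B=10 C=0 D=2 ZF=0 PC=3
Step 8: PC=3 exec 'MUL B, 5'. After: A=2 B=50 C=0 D=2 ZF=0 PC=4
Step 9: PC=4 exec 'SUB A, 1'. After: A=1 B=50 C=0 D=2 ZF=0 PC=5
Step 10: PC=5 exec 'JNZ 2'. After: A=1 B=50 C=0 D=2 ZF=0 PC=2
Step 11: PC=2 exec 'MOV D, A'. After: A=1 B=50 C=0 D=1 ZF=0 PC=3
Step 12: PC=3 exec 'MUL B, 5'. After: A=1 B=250 C=0 D=1 ZF=0 PC=4
Step 13: PC=4 exec 'SUB A, 1'. After: A=0 B=250 C=0 D=1 ZF=1 PC=5
Step 14: PC=5 exec 'JNZ 2'. After: A=0 B=250 C=0 D=1 ZF=1 PC=6
Step 15: PC=6 exec 'MOV D, 4'. After: A=0 B=250 C=0 D=4 ZF=1 PC=7
Step 16: PC=7 exec 'ADD D, 1'. After: A=0 B=250 C=0 D=5 ZF=0 PC=8
Step 17: PC=8 exec 'MOV A, 1'. After: A=1 B=250 C=0 D=5 ZF=0 PC=9
Step 18: PC=9 exec 'MOV B, 5'. After: A=1 B=5 C=0 D=5 ZF=0 PC=10
Step 19: PC=10 exec 'HALT'. After: A=1 B=5 C=0 D=5 ZF=0 PC=10 HALTED
Total instructions executed: 19

Answer: 19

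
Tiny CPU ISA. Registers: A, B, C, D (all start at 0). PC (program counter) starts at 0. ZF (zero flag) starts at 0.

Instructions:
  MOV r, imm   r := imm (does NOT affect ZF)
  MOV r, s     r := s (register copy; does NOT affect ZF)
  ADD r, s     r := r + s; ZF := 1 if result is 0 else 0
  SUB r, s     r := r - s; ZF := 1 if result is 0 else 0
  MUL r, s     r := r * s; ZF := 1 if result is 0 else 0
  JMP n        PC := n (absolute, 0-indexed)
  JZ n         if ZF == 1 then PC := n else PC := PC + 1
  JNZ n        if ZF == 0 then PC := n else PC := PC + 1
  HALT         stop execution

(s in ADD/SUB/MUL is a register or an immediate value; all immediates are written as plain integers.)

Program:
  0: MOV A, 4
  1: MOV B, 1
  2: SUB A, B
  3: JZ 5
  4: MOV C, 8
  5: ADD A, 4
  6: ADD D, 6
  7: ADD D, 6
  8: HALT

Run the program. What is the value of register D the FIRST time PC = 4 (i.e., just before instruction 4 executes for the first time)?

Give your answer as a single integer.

Step 1: PC=0 exec 'MOV A, 4'. After: A=4 B=0 C=0 D=0 ZF=0 PC=1
Step 2: PC=1 exec 'MOV B, 1'. After: A=4 B=1 C=0 D=0 ZF=0 PC=2
Step 3: PC=2 exec 'SUB A, B'. After: A=3 B=1 C=0 D=0 ZF=0 PC=3
Step 4: PC=3 exec 'JZ 5'. After: A=3 B=1 C=0 D=0 ZF=0 PC=4
First time PC=4: D=0

0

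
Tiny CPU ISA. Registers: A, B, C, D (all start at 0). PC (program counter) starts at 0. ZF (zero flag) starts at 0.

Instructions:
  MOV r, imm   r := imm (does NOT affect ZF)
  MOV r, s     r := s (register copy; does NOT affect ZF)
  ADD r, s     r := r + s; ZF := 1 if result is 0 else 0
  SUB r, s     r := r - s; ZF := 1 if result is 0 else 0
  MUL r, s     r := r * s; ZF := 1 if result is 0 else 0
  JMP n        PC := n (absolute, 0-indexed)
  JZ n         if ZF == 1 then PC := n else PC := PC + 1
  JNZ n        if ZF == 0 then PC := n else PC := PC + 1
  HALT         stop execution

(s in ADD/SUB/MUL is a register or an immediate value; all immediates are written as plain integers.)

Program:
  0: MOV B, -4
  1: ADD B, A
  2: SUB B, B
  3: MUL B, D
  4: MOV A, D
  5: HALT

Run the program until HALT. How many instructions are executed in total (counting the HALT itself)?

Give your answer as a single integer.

Answer: 6

Derivation:
Step 1: PC=0 exec 'MOV B, -4'. After: A=0 B=-4 C=0 D=0 ZF=0 PC=1
Step 2: PC=1 exec 'ADD B, A'. After: A=0 B=-4 C=0 D=0 ZF=0 PC=2
Step 3: PC=2 exec 'SUB B, B'. After: A=0 B=0 C=0 D=0 ZF=1 PC=3
Step 4: PC=3 exec 'MUL B, D'. After: A=0 B=0 C=0 D=0 ZF=1 PC=4
Step 5: PC=4 exec 'MOV A, D'. After: A=0 B=0 C=0 D=0 ZF=1 PC=5
Step 6: PC=5 exec 'HALT'. After: A=0 B=0 C=0 D=0 ZF=1 PC=5 HALTED
Total instructions executed: 6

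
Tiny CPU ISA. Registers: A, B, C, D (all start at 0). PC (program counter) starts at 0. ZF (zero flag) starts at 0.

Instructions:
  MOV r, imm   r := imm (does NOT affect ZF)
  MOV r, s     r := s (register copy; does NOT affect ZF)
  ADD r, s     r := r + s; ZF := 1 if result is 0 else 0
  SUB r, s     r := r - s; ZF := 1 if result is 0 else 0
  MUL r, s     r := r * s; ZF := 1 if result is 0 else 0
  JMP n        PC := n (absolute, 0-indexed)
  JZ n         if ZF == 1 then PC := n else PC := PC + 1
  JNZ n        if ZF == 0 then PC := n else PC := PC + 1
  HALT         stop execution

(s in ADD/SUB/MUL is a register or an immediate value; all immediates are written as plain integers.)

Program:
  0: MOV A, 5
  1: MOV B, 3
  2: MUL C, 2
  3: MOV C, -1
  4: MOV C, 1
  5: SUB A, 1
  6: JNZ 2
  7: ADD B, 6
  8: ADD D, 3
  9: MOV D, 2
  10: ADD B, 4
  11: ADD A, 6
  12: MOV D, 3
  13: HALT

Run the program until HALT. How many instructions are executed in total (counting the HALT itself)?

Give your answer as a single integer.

Answer: 34

Derivation:
Step 1: PC=0 exec 'MOV A, 5'. After: A=5 B=0 C=0 D=0 ZF=0 PC=1
Step 2: PC=1 exec 'MOV B, 3'. After: A=5 B=3 C=0 D=0 ZF=0 PC=2
Step 3: PC=2 exec 'MUL C, 2'. After: A=5 B=3 C=0 D=0 ZF=1 PC=3
Step 4: PC=3 exec 'MOV C, -1'. After: A=5 B=3 C=-1 D=0 ZF=1 PC=4
Step 5: PC=4 exec 'MOV C, 1'. After: A=5 B=3 C=1 D=0 ZF=1 PC=5
Step 6: PC=5 exec 'SUB A, 1'. After: A=4 B=3 C=1 D=0 ZF=0 PC=6
Step 7: PC=6 exec 'JNZ 2'. After: A=4 B=3 C=1 D=0 ZF=0 PC=2
Step 8: PC=2 exec 'MUL C, 2'. After: A=4 B=3 C=2 D=0 ZF=0 PC=3
Step 9: PC=3 exec 'MOV C, -1'. After: A=4 B=3 C=-1 D=0 ZF=0 PC=4
Step 10: PC=4 exec 'MOV C, 1'. After: A=4 B=3 C=1 D=0 ZF=0 PC=5
Step 11: PC=5 exec 'SUB A, 1'. After: A=3 B=3 C=1 D=0 ZF=0 PC=6
Step 12: PC=6 exec 'JNZ 2'. After: A=3 B=3 C=1 D=0 ZF=0 PC=2
Step 13: PC=2 exec 'MUL C, 2'. After: A=3 B=3 C=2 D=0 ZF=0 PC=3
Step 14: PC=3 exec 'MOV C, -1'. After: A=3 B=3 C=-1 D=0 ZF=0 PC=4
Step 15: PC=4 exec 'MOV C, 1'. After: A=3 B=3 C=1 D=0 ZF=0 PC=5
Step 16: PC=5 exec 'SUB A, 1'. After: A=2 B=3 C=1 D=0 ZF=0 PC=6
Step 17: PC=6 exec 'JNZ 2'. After: A=2 B=3 C=1 D=0 ZF=0 PC=2
Step 18: PC=2 exec 'MUL C, 2'. After: A=2 B=3 C=2 D=0 ZF=0 PC=3
Step 19: PC=3 exec 'MOV C, -1'. After: A=2 B=3 C=-1 D=0 ZF=0 PC=4
Step 20: PC=4 exec 'MOV C, 1'. After: A=2 B=3 C=1 D=0 ZF=0 PC=5
Step 21: PC=5 exec 'SUB A, 1'. After: A=1 B=3 C=1 D=0 ZF=0 PC=6
Step 22: PC=6 exec 'JNZ 2'. After: A=1 B=3 C=1 D=0 ZF=0 PC=2
Step 23: PC=2 exec 'MUL C, 2'. After: A=1 B=3 C=2 D=0 ZF=0 PC=3
Step 24: PC=3 exec 'MOV C, -1'. After: A=1 B=3 C=-1 D=0 ZF=0 PC=4
Step 25: PC=4 exec 'MOV C, 1'. After: A=1 B=3 C=1 D=0 ZF=0 PC=5
Step 26: PC=5 exec 'SUB A, 1'. After: A=0 B=3 C=1 D=0 ZF=1 PC=6
Step 27: PC=6 exec 'JNZ 2'. After: A=0 B=3 C=1 D=0 ZF=1 PC=7
Step 28: PC=7 exec 'ADD B, 6'. After: A=0 B=9 C=1 D=0 ZF=0 PC=8
Step 29: PC=8 exec 'ADD D, 3'. After: A=0 B=9 C=1 D=3 ZF=0 PC=9
Step 30: PC=9 exec 'MOV D, 2'. After: A=0 B=9 C=1 D=2 ZF=0 PC=10
Step 31: PC=10 exec 'ADD B, 4'. After: A=0 B=13 C=1 D=2 ZF=0 PC=11
Step 32: PC=11 exec 'ADD A, 6'. After: A=6 B=13 C=1 D=2 ZF=0 PC=12
Step 33: PC=12 exec 'MOV D, 3'. After: A=6 B=13 C=1 D=3 ZF=0 PC=13
Step 34: PC=13 exec 'HALT'. After: A=6 B=13 C=1 D=3 ZF=0 PC=13 HALTED
Total instructions executed: 34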